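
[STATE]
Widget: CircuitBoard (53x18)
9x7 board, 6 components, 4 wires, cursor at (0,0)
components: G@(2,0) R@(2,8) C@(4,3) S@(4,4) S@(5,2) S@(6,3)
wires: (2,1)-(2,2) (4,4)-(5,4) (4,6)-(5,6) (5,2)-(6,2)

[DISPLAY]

   0 1 2 3 4 5 6 7 8                                 
0  [.]                                               
                                                     
1                                                    
                                                     
2   G   · ─ ·                       R                
                                                     
3                                                    
                                                     
4               C   S       ·                        
                    │       │                        
5           S       ·       ·                        
            │                                        
6           ·   S                                    
Cursor: (0,0)                                        
                                                     
                                                     
                                                     


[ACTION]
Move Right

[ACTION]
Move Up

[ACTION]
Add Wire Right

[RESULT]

   0 1 2 3 4 5 6 7 8                                 
0      [.]─ ·                                        
                                                     
1                                                    
                                                     
2   G   · ─ ·                       R                
                                                     
3                                                    
                                                     
4               C   S       ·                        
                    │       │                        
5           S       ·       ·                        
            │                                        
6           ·   S                                    
Cursor: (0,1)                                        
                                                     
                                                     
                                                     


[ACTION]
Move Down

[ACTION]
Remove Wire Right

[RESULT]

   0 1 2 3 4 5 6 7 8                                 
0       · ─ ·                                        
                                                     
1      [.]                                           
                                                     
2   G   · ─ ·                       R                
                                                     
3                                                    
                                                     
4               C   S       ·                        
                    │       │                        
5           S       ·       ·                        
            │                                        
6           ·   S                                    
Cursor: (1,1)                                        
                                                     
                                                     
                                                     


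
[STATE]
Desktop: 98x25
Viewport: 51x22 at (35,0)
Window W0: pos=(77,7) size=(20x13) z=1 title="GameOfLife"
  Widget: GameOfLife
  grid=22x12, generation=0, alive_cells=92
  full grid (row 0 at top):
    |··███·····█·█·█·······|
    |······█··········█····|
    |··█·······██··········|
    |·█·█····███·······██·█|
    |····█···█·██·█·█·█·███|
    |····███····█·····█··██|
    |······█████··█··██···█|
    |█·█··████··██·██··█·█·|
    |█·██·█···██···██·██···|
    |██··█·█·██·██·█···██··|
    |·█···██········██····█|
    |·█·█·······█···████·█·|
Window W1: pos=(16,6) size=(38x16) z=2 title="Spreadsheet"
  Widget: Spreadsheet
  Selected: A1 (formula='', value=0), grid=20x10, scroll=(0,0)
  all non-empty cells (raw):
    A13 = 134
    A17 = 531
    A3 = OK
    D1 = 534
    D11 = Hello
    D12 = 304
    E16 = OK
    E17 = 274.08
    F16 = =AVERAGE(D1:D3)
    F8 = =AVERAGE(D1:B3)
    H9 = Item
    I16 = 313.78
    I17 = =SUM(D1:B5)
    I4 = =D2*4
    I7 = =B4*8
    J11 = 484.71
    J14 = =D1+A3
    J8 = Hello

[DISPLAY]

                                                   
                                                   
                                                   
                                                   
                                                   
                                                   
━━━━━━━━━━━━━━━━━━┓                                
                  ┃                       ┏━━━━━━━━
──────────────────┨                       ┃ GameOfL
                  ┃                       ┠────────
     C       D    ┃                       ┃Gen: 0  
------------------┃                       ┃█·······
 0       0     534┃                       ┃·█····██
 0       0       0┃                       ┃··█···█·
 0       0       0┃                       ┃··███···
 0       0       0┃                       ┃····████
 0       0       0┃                       ┃█··████·
 0       0       0┃                       ┃██·█···█
 0       0       0┃                       ┃··█·█·██
 0       0       0┃                       ┗━━━━━━━━
 0       0       0┃                                
━━━━━━━━━━━━━━━━━━┛                                


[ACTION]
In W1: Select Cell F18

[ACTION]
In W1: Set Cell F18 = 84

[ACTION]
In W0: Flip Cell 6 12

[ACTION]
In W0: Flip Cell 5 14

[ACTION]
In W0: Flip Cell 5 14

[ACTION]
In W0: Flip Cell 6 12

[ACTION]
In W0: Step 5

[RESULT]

                                                   
                                                   
                                                   
                                                   
                                                   
                                                   
━━━━━━━━━━━━━━━━━━┓                                
                  ┃                       ┏━━━━━━━━
──────────────────┨                       ┃ GameOfL
                  ┃                       ┠────────
     C       D    ┃                       ┃Gen: 5  
------------------┃                       ┃··█·█···
 0       0     534┃                       ┃·██·██··
 0       0       0┃                       ┃·████·█·
 0       0       0┃                       ┃······██
 0       0       0┃                       ┃···██·█·
 0       0       0┃                       ┃···█····
 0       0       0┃                       ┃···██···
 0       0       0┃                       ┃·····█··
 0       0       0┃                       ┗━━━━━━━━
 0       0       0┃                                
━━━━━━━━━━━━━━━━━━┛                                


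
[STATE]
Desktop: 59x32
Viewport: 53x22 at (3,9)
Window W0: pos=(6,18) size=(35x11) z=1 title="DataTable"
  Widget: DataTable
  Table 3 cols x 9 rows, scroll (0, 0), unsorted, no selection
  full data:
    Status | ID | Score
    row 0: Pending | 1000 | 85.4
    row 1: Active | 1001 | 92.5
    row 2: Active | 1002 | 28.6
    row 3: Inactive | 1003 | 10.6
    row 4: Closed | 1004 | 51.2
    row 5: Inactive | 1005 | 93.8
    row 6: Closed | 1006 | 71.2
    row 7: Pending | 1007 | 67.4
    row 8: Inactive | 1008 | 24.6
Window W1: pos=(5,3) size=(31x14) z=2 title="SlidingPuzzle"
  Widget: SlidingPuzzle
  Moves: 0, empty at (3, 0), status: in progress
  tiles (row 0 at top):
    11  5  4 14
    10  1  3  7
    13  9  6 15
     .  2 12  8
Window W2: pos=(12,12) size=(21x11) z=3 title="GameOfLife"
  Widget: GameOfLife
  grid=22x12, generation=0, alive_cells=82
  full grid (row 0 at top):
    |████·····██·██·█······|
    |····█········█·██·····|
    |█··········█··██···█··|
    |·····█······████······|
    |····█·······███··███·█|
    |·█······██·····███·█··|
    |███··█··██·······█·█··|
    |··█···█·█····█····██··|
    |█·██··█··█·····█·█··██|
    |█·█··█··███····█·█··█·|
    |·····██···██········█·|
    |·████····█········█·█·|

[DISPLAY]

  ┃│ 10 │  1 │  3 │  7 │        ┃                    
  ┃├────┼────┼────┼────┤        ┃                    
  ┃│ 13 │  9 │  6 │ 15 │        ┃                    
  ┃├────┼┏━━━━━━━━━━━━━━━━━━━┓  ┃                    
  ┃│    │┃ GameOfLife        ┃  ┃                    
  ┃└────┴┠───────────────────┨  ┃                    
  ┃Moves:┃Gen: 0             ┃  ┃                    
  ┗━━━━━━┃····█······████····┃━━┛                    
         ┃···█·······███··███┃                       
   ┏━━━━━┃█······██·····███·█┃━━━━━━━┓               
   ┃ Data┃██··█··██·······█·█┃       ┃               
   ┠─────┃·█···█·█····█····██┃───────┨               
   ┃Statu┃·██··█··█·····█·█··┃       ┃               
   ┃─────┗━━━━━━━━━━━━━━━━━━━┛       ┃               
   ┃Pending │1000│85.4               ┃               
   ┃Active  │1001│92.5               ┃               
   ┃Active  │1002│28.6               ┃               
   ┃Inactive│1003│10.6               ┃               
   ┃Closed  │1004│51.2               ┃               
   ┗━━━━━━━━━━━━━━━━━━━━━━━━━━━━━━━━━┛               
                                                     
                                                     


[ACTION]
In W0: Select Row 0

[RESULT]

  ┃│ 10 │  1 │  3 │  7 │        ┃                    
  ┃├────┼────┼────┼────┤        ┃                    
  ┃│ 13 │  9 │  6 │ 15 │        ┃                    
  ┃├────┼┏━━━━━━━━━━━━━━━━━━━┓  ┃                    
  ┃│    │┃ GameOfLife        ┃  ┃                    
  ┃└────┴┠───────────────────┨  ┃                    
  ┃Moves:┃Gen: 0             ┃  ┃                    
  ┗━━━━━━┃····█······████····┃━━┛                    
         ┃···█·······███··███┃                       
   ┏━━━━━┃█······██·····███·█┃━━━━━━━┓               
   ┃ Data┃██··█··██·······█·█┃       ┃               
   ┠─────┃·█···█·█····█····██┃───────┨               
   ┃Statu┃·██··█··█·····█·█··┃       ┃               
   ┃─────┗━━━━━━━━━━━━━━━━━━━┛       ┃               
   ┃>ending │1000│85.4               ┃               
   ┃Active  │1001│92.5               ┃               
   ┃Active  │1002│28.6               ┃               
   ┃Inactive│1003│10.6               ┃               
   ┃Closed  │1004│51.2               ┃               
   ┗━━━━━━━━━━━━━━━━━━━━━━━━━━━━━━━━━┛               
                                                     
                                                     


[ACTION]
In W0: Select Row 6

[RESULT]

  ┃│ 10 │  1 │  3 │  7 │        ┃                    
  ┃├────┼────┼────┼────┤        ┃                    
  ┃│ 13 │  9 │  6 │ 15 │        ┃                    
  ┃├────┼┏━━━━━━━━━━━━━━━━━━━┓  ┃                    
  ┃│    │┃ GameOfLife        ┃  ┃                    
  ┃└────┴┠───────────────────┨  ┃                    
  ┃Moves:┃Gen: 0             ┃  ┃                    
  ┗━━━━━━┃····█······████····┃━━┛                    
         ┃···█·······███··███┃                       
   ┏━━━━━┃█······██·····███·█┃━━━━━━━┓               
   ┃ Data┃██··█··██·······█·█┃       ┃               
   ┠─────┃·█···█·█····█····██┃───────┨               
   ┃Statu┃·██··█··█·····█·█··┃       ┃               
   ┃─────┗━━━━━━━━━━━━━━━━━━━┛       ┃               
   ┃Pending │1000│85.4               ┃               
   ┃Active  │1001│92.5               ┃               
   ┃Active  │1002│28.6               ┃               
   ┃Inactive│1003│10.6               ┃               
   ┃Closed  │1004│51.2               ┃               
   ┗━━━━━━━━━━━━━━━━━━━━━━━━━━━━━━━━━┛               
                                                     
                                                     


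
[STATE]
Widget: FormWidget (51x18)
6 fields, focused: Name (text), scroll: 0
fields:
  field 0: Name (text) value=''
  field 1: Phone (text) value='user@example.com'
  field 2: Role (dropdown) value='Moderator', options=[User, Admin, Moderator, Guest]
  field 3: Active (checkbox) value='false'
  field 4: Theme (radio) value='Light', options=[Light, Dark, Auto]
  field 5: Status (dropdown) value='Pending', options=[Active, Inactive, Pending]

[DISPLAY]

> Name:       [                                   ]
  Phone:      [user@example.com                   ]
  Role:       [Moderator                         ▼]
  Active:     [ ]                                  
  Theme:      (●) Light  ( ) Dark  ( ) Auto        
  Status:     [Pending                           ▼]
                                                   
                                                   
                                                   
                                                   
                                                   
                                                   
                                                   
                                                   
                                                   
                                                   
                                                   
                                                   


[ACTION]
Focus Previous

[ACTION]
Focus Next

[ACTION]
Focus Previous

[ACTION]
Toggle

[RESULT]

  Name:       [                                   ]
  Phone:      [user@example.com                   ]
  Role:       [Moderator                         ▼]
  Active:     [ ]                                  
  Theme:      (●) Light  ( ) Dark  ( ) Auto        
> Status:     [Pending                           ▼]
                                                   
                                                   
                                                   
                                                   
                                                   
                                                   
                                                   
                                                   
                                                   
                                                   
                                                   
                                                   


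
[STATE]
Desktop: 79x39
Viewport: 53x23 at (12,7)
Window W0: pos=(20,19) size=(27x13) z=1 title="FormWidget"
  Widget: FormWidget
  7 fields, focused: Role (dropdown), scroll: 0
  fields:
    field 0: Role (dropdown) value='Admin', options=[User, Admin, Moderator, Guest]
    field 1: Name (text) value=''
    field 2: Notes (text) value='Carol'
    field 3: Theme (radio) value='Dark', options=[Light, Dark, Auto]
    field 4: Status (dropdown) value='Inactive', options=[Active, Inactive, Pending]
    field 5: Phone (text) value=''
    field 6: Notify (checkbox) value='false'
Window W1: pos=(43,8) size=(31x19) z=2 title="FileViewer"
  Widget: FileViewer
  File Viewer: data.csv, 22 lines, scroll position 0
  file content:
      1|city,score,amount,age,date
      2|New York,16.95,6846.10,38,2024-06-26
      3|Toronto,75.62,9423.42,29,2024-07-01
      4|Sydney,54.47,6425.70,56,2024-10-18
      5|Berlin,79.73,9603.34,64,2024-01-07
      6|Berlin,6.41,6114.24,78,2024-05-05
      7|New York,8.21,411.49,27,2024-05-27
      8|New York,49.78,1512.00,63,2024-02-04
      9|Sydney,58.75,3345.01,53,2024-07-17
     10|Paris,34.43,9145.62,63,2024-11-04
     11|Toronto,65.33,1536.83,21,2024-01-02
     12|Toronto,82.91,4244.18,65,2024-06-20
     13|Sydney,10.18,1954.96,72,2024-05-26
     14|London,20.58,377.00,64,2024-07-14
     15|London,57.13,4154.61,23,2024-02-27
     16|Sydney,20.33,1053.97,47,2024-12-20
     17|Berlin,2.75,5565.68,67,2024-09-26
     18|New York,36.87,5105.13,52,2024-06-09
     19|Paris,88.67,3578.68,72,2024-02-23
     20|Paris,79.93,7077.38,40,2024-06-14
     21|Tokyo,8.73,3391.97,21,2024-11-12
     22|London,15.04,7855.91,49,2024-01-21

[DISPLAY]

                                                     
                               ┏━━━━━━━━━━━━━━━━━━━━━
                               ┃ FileViewer          
                               ┠─────────────────────
                               ┃city,score,amount,age
                               ┃New York,16.95,6846.1
                               ┃Toronto,75.62,9423.42
                               ┃Sydney,54.47,6425.70,
                               ┃Berlin,79.73,9603.34,
                               ┃Berlin,6.41,6114.24,7
                               ┃New York,8.21,411.49,
                               ┃New York,49.78,1512.0
        ┏━━━━━━━━━━━━━━━━━━━━━━┃Sydney,58.75,3345.01,
        ┃ FormWidget           ┃Paris,34.43,9145.62,6
        ┠──────────────────────┃Toronto,65.33,1536.83
        ┃> Role:       [Admin  ┃Toronto,82.91,4244.18
        ┃  Name:       [       ┃Sydney,10.18,1954.96,
        ┃  Notes:      [Carol  ┃London,20.58,377.00,6
        ┃  Theme:      ( ) Ligh┃London,57.13,4154.61,
        ┃  Status:     [Inactiv┗━━━━━━━━━━━━━━━━━━━━━
        ┃  Phone:      [         ]┃                  
        ┃  Notify:     [ ]        ┃                  
        ┃                         ┃                  


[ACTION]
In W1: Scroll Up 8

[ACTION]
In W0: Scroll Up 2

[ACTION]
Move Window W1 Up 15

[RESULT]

                               ┃Berlin,79.73,9603.34,
                               ┃Berlin,6.41,6114.24,7
                               ┃New York,8.21,411.49,
                               ┃New York,49.78,1512.0
                               ┃Sydney,58.75,3345.01,
                               ┃Paris,34.43,9145.62,6
                               ┃Toronto,65.33,1536.83
                               ┃Toronto,82.91,4244.18
                               ┃Sydney,10.18,1954.96,
                               ┃London,20.58,377.00,6
                               ┃London,57.13,4154.61,
                               ┗━━━━━━━━━━━━━━━━━━━━━
        ┏━━━━━━━━━━━━━━━━━━━━━━━━━┓                  
        ┃ FormWidget              ┃                  
        ┠─────────────────────────┨                  
        ┃> Role:       [Admin   ▼]┃                  
        ┃  Name:       [         ]┃                  
        ┃  Notes:      [Carol    ]┃                  
        ┃  Theme:      ( ) Light  ┃                  
        ┃  Status:     [Inactive▼]┃                  
        ┃  Phone:      [         ]┃                  
        ┃  Notify:     [ ]        ┃                  
        ┃                         ┃                  


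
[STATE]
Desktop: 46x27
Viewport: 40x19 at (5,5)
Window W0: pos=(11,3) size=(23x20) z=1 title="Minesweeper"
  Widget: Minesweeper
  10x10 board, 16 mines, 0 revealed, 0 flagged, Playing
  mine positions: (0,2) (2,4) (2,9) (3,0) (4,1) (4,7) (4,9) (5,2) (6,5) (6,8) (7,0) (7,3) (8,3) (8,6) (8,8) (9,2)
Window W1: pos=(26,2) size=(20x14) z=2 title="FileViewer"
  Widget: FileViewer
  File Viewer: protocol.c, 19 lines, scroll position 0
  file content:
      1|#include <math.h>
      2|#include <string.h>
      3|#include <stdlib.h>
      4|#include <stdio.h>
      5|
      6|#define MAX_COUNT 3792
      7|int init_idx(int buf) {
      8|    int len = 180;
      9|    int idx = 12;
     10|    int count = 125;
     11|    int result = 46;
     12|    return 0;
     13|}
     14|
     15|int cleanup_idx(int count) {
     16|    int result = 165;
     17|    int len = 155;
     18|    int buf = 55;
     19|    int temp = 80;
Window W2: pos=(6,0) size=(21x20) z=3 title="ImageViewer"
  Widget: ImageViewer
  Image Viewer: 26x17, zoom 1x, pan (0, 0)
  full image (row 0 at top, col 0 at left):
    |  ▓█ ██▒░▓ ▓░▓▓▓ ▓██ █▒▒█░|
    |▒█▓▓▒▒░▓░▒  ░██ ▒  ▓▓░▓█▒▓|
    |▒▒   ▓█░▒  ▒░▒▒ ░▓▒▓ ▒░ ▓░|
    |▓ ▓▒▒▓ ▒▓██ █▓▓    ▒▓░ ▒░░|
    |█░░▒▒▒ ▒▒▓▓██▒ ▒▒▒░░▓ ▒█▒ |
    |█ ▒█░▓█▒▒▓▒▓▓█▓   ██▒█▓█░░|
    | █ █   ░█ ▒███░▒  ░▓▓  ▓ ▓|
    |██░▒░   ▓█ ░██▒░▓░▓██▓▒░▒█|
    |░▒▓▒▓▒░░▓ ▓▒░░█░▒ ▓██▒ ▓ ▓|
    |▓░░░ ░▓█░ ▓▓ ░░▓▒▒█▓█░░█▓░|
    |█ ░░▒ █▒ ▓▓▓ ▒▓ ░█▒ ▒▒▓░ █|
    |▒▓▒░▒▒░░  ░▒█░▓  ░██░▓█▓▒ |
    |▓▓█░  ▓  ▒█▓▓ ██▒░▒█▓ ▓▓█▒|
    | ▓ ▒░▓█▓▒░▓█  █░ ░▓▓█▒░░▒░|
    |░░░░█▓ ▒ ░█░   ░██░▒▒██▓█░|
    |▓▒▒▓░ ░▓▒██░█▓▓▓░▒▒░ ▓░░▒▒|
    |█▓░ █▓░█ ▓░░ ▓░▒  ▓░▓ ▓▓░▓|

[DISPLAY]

 ┃▒▒   ▓█░▒  ▒░▒▒ ░▓▒┃#include <math.h>▲
 ┃▓ ▓▒▒▓ ▒▓██ █▓▓    ┃#include <string.█
 ┃█░░▒▒▒ ▒▒▓▓██▒ ▒▒▒░┃#include <stdlib.░
 ┃█ ▒█░▓█▒▒▓▒▓▓█▓   █┃#include <stdio.h░
 ┃ █ █   ░█ ▒███░▒  ░┃                 ░
 ┃██░▒░   ▓█ ░██▒░▓░▓┃#define MAX_COUNT░
 ┃░▒▓▒▓▒░░▓ ▓▒░░█░▒ ▓┃int init_idx(int ░
 ┃▓░░░ ░▓█░ ▓▓ ░░▓▒▒█┃    int len = 180░
 ┃█ ░░▒ █▒ ▓▓▓ ▒▓ ░█▒┃    int idx = 12;░
 ┃▒▓▒░▒▒░░  ░▒█░▓  ░█┃    int count = 1▼
 ┃▓▓█░  ▓  ▒█▓▓ ██▒░▒┃━━━━━━━━━━━━━━━━━━
 ┃ ▓ ▒░▓█▓▒░▓█  █░ ░▓┃      ┃           
 ┃░░░░█▓ ▒ ░█░   ░██░┃      ┃           
 ┃▓▒▒▓░ ░▓▒██░█▓▓▓░▒▒┃      ┃           
 ┗━━━━━━━━━━━━━━━━━━━┛      ┃           
      ┃                     ┃           
      ┃                     ┃           
      ┗━━━━━━━━━━━━━━━━━━━━━┛           
                                        


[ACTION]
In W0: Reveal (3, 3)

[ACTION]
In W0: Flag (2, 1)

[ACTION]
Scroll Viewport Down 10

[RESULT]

 ┃█ ▒█░▓█▒▒▓▒▓▓█▓   █┃#include <stdio.h░
 ┃ █ █   ░█ ▒███░▒  ░┃                 ░
 ┃██░▒░   ▓█ ░██▒░▓░▓┃#define MAX_COUNT░
 ┃░▒▓▒▓▒░░▓ ▓▒░░█░▒ ▓┃int init_idx(int ░
 ┃▓░░░ ░▓█░ ▓▓ ░░▓▒▒█┃    int len = 180░
 ┃█ ░░▒ █▒ ▓▓▓ ▒▓ ░█▒┃    int idx = 12;░
 ┃▒▓▒░▒▒░░  ░▒█░▓  ░█┃    int count = 1▼
 ┃▓▓█░  ▓  ▒█▓▓ ██▒░▒┃━━━━━━━━━━━━━━━━━━
 ┃ ▓ ▒░▓█▓▒░▓█  █░ ░▓┃      ┃           
 ┃░░░░█▓ ▒ ░█░   ░██░┃      ┃           
 ┃▓▒▒▓░ ░▓▒██░█▓▓▓░▒▒┃      ┃           
 ┗━━━━━━━━━━━━━━━━━━━┛      ┃           
      ┃                     ┃           
      ┃                     ┃           
      ┗━━━━━━━━━━━━━━━━━━━━━┛           
                                        
                                        
                                        
                                        


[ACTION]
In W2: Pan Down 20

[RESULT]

 ┃                   ┃#include <stdio.h░
 ┃                   ┃                 ░
 ┃                   ┃#define MAX_COUNT░
 ┃                   ┃int init_idx(int ░
 ┃                   ┃    int len = 180░
 ┃                   ┃    int idx = 12;░
 ┃                   ┃    int count = 1▼
 ┃                   ┃━━━━━━━━━━━━━━━━━━
 ┃                   ┃      ┃           
 ┃                   ┃      ┃           
 ┃                   ┃      ┃           
 ┗━━━━━━━━━━━━━━━━━━━┛      ┃           
      ┃                     ┃           
      ┃                     ┃           
      ┗━━━━━━━━━━━━━━━━━━━━━┛           
                                        
                                        
                                        
                                        


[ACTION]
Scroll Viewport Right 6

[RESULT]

┃                   ┃#include <stdio.h░┃
┃                   ┃                 ░┃
┃                   ┃#define MAX_COUNT░┃
┃                   ┃int init_idx(int ░┃
┃                   ┃    int len = 180░┃
┃                   ┃    int idx = 12;░┃
┃                   ┃    int count = 1▼┃
┃                   ┃━━━━━━━━━━━━━━━━━━┛
┃                   ┃      ┃            
┃                   ┃      ┃            
┃                   ┃      ┃            
┗━━━━━━━━━━━━━━━━━━━┛      ┃            
     ┃                     ┃            
     ┃                     ┃            
     ┗━━━━━━━━━━━━━━━━━━━━━┛            
                                        
                                        
                                        
                                        


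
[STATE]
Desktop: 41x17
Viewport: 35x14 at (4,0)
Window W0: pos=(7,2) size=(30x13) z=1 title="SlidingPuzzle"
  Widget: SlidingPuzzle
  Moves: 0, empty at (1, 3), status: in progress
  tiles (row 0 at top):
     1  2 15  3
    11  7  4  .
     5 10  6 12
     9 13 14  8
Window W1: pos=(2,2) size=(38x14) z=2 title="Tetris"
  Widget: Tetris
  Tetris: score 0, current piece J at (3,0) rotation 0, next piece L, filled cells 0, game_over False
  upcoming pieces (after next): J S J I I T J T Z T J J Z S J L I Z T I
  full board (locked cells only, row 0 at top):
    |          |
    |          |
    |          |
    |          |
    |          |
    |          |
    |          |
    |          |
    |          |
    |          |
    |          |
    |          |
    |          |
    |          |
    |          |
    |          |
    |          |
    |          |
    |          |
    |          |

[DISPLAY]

                                   
                                   
━━━━━━━━━━━━━━━━━━━━━━━━━━━━━━━━━━━
Tetris                             
───────────────────────────────────
         │Next:                    
         │  ▒                      
         │▒▒▒                      
         │                         
         │                         
         │                         
         │Score:                   
         │0                        
         │                         


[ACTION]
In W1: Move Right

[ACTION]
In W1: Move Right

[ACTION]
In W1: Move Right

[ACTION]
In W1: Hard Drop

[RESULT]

                                   
                                   
━━━━━━━━━━━━━━━━━━━━━━━━━━━━━━━━━━━
Tetris                             
───────────────────────────────────
         │Next:                    
         │█                        
         │███                      
         │                         
         │                         
         │                         
         │Score:                   
         │0                        
     █   │                         


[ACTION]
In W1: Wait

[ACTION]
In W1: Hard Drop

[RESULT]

                                   
                                   
━━━━━━━━━━━━━━━━━━━━━━━━━━━━━━━━━━━
Tetris                             
───────────────────────────────────
         │Next:                    
         │ ░░                      
         │░░                       
         │                         
         │                         
         │                         
         │Score:                   
         │0                        
    ▒█   │                         


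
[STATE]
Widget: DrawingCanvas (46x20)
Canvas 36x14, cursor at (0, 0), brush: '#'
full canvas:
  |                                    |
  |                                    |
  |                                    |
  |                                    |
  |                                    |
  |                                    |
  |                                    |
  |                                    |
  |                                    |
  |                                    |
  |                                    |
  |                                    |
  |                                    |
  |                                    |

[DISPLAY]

+                                             
                                              
                                              
                                              
                                              
                                              
                                              
                                              
                                              
                                              
                                              
                                              
                                              
                                              
                                              
                                              
                                              
                                              
                                              
                                              


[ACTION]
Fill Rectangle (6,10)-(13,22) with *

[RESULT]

+                                             
                                              
                                              
                                              
                                              
                                              
          *************                       
          *************                       
          *************                       
          *************                       
          *************                       
          *************                       
          *************                       
          *************                       
                                              
                                              
                                              
                                              
                                              
                                              


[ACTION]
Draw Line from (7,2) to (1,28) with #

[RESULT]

+                                             
                          ###                 
                      ####                    
                  ####                        
             #####                            
         ####                                 
     #### *************                       
  ###     *************                       
          *************                       
          *************                       
          *************                       
          *************                       
          *************                       
          *************                       
                                              
                                              
                                              
                                              
                                              
                                              


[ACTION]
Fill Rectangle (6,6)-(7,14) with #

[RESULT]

+                                             
                          ###                 
                      ####                    
                  ####                        
             #####                            
         ####                                 
     ##########********                       
  ### #########********                       
          *************                       
          *************                       
          *************                       
          *************                       
          *************                       
          *************                       
                                              
                                              
                                              
                                              
                                              
                                              


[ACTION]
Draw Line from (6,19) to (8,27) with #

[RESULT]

+                                             
                          ###                 
                      ####                    
                  ####                        
             #####                            
         ####                                 
     ##########****###*                       
  ### #########*******####                    
          *************   ##                  
          *************                       
          *************                       
          *************                       
          *************                       
          *************                       
                                              
                                              
                                              
                                              
                                              
                                              


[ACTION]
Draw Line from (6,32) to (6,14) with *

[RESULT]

+                                             
                          ###                 
                      ####                    
                  ####                        
             #####                            
         ####                                 
     #########*******************             
  ### #########*******####                    
          *************   ##                  
          *************                       
          *************                       
          *************                       
          *************                       
          *************                       
                                              
                                              
                                              
                                              
                                              
                                              


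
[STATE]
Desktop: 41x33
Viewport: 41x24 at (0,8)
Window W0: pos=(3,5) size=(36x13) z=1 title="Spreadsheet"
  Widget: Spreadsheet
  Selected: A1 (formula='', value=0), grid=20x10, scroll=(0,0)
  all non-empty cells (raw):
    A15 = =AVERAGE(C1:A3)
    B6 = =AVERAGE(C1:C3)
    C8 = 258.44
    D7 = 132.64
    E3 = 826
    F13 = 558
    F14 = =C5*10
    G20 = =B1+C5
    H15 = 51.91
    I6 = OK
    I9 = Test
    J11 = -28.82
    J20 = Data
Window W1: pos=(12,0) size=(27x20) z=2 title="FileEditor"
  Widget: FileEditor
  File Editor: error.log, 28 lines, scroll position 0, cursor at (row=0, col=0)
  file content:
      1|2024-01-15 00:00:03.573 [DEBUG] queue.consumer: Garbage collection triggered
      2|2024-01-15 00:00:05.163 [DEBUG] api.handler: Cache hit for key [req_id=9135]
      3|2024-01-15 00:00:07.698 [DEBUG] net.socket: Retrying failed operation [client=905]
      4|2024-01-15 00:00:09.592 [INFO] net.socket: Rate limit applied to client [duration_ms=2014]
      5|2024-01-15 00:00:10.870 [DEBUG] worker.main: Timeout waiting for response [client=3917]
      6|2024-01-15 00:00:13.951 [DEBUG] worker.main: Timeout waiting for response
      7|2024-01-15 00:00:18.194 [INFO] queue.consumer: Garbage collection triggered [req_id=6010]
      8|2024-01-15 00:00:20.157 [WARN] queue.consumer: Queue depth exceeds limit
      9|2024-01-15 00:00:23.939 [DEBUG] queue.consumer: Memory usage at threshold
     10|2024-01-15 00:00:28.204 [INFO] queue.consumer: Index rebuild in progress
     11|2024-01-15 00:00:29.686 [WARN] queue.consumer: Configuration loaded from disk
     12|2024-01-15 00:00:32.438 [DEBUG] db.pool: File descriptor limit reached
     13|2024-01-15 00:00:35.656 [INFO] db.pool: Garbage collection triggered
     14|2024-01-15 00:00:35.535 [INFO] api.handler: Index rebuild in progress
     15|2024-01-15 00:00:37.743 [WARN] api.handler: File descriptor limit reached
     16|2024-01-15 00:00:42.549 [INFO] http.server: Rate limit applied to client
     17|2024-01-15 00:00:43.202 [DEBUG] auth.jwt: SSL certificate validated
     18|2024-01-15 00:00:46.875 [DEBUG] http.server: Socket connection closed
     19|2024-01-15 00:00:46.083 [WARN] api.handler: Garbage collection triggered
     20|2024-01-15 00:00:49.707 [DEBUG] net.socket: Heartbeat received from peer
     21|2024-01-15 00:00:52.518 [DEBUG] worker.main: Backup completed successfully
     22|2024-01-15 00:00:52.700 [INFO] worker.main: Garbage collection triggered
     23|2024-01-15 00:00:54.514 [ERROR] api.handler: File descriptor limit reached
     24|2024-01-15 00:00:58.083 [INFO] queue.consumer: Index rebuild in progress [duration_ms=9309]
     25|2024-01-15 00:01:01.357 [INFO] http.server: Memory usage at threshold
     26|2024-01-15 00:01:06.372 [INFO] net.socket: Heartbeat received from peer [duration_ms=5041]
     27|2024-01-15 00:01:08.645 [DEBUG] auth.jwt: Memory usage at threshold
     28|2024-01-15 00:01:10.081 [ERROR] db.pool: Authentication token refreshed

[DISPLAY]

   ┃A1:     ┃2024-01-15 00:00:13.951 ░┃  
   ┃       A┃2024-01-15 00:00:18.194 ░┃  
   ┃--------┃2024-01-15 00:00:20.157 ░┃  
   ┃  1     ┃2024-01-15 00:00:23.939 ░┃  
   ┃  2     ┃2024-01-15 00:00:28.204 ░┃  
   ┃  3     ┃2024-01-15 00:00:29.686 ░┃  
   ┃  4     ┃2024-01-15 00:00:32.438 ░┃  
   ┃  5     ┃2024-01-15 00:00:35.656 ░┃  
   ┃  6     ┃2024-01-15 00:00:35.535 ░┃  
   ┗━━━━━━━━┃2024-01-15 00:00:37.743 ░┃  
            ┃2024-01-15 00:00:42.549 ▼┃  
            ┗━━━━━━━━━━━━━━━━━━━━━━━━━┛  
                                         
                                         
                                         
                                         
                                         
                                         
                                         
                                         
                                         
                                         
                                         
                                         


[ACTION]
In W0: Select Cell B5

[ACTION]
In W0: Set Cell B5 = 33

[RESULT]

   ┃B5: 33  ┃2024-01-15 00:00:13.951 ░┃  
   ┃       A┃2024-01-15 00:00:18.194 ░┃  
   ┃--------┃2024-01-15 00:00:20.157 ░┃  
   ┃  1     ┃2024-01-15 00:00:23.939 ░┃  
   ┃  2     ┃2024-01-15 00:00:28.204 ░┃  
   ┃  3     ┃2024-01-15 00:00:29.686 ░┃  
   ┃  4     ┃2024-01-15 00:00:32.438 ░┃  
   ┃  5     ┃2024-01-15 00:00:35.656 ░┃  
   ┃  6     ┃2024-01-15 00:00:35.535 ░┃  
   ┗━━━━━━━━┃2024-01-15 00:00:37.743 ░┃  
            ┃2024-01-15 00:00:42.549 ▼┃  
            ┗━━━━━━━━━━━━━━━━━━━━━━━━━┛  
                                         
                                         
                                         
                                         
                                         
                                         
                                         
                                         
                                         
                                         
                                         
                                         
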